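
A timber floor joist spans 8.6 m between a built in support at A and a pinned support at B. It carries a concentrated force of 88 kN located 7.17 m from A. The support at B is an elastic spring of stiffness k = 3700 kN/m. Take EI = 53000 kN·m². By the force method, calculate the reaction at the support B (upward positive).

Choose R_B as the redundant. The primary structure is the cantilever fixed at A.
Free-end deflection of the primary structure under the applied loading (downward +):
  point load 88 at a = 7.17: Pa²(3L − a)/(6EI) = 14047/EI
Flexibility coefficient — unit upward force at B: δ_{BB} = L³/(3EI) = 212/EI.
With EI = 53000 kN·m²: δ_0 = 0.26504 m and δ_{BB} = 0.004 m/kN.
Compatibility — the spring shortens by R_B/k under the reaction it provides: δ_0 − R_B·δ_{BB} = R_B/k. With 1/k = 0.00027 m/kN, R_B = δ_0 / (δ_{BB} + 1/k) = 0.26504 / (0.004 + 0.00027) = 62.06 kN.

R_B = 62.06 kN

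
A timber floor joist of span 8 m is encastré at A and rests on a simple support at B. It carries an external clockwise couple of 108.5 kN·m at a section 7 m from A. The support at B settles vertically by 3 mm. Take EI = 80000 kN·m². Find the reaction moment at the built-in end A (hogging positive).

Remove the prop at B; the released (primary) structure is a cantilever built in at A.
Downward deflection at the released point B due to the loads:
  clockwise couple 108.5 at a = 7: M₀a(2L − a)/(2EI) = 3418/EI
Tip deflection under a unit load at B: L³/(3EI) = 170.7/EI.
With EI = 80000 kN·m²: δ_0 = 0.042722 m and δ_{BB} = 0.002133 m/kN.
Compatibility — the beam at B must follow the support down by 0.003 m: δ_0 − R_B·δ_{BB} = 0.003, so R_B = (0.042722 − 0.003)/0.002133 = 18.62 kN.
Moment equilibrium about A: M_A = Σ(load moments about A) − R_B·L = 108.5 − 18.62×8 = -40.46 kN·m.

M_A = -40.46 kN·m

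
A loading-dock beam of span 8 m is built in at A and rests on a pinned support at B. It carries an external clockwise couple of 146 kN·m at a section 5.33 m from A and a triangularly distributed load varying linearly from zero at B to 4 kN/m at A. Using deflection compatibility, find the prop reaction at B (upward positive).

Choose R_B as the redundant. The primary structure is the cantilever fixed at A.
Downward deflection at the released point B due to the loads:
  clockwise couple 146 at a = 5.33: M₀a(2L − a)/(2EI) = 4152/EI
  triangular load, peak 4 at the fixed end: w₀L⁴/(30EI) = 546.1/EI
  δ_0 = 4698/EI
Flexibility coefficient — unit upward force at B: δ_{BB} = L³/(3EI) = 170.7/EI.
The prop prevents deflection at B: R_B = δ_0/δ_{BB} = 4698/170.7 = 27.53 kN.

R_B = 27.53 kN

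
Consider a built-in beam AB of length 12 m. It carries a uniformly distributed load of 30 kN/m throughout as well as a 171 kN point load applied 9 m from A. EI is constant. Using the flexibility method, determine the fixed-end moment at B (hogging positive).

Take the two fixed-end moments M_A, M_B as redundants; the released structure is the simple span AB.
End rotations of the released simple span under the applied load (×1/EI):
  at A: UDL 30: wL³/(24EI) = 2160/EI
  at B: UDL 30: wL³/(24EI) = 2160/EI
  at A: point load 171 at a = 9: Pab(L + b)/(6LEI) = 961.9/EI
  at B: point load 171 at a = 9: Pab(L + a)/(6LEI) = 1347/EI
  θ_A0 = 3122/EI,  θ_B0 = 3507/EI
Flexibility coefficients: a unit moment at one end gives L/(3EI) there and L/(6EI) at the far end, so f₁₁ = f₂₂ = 4/EI and f₁₂ = f₂₁ = 2/EI.
Compatibility — zero rotation at each built-in end:
  4 M_A + 2 M_B = 3122
  2 M_A + 4 M_B = 3507
Solving the pair gives M_A = 456.2 kN·m and M_B = 648.6 kN·m (hogging).

M_B = 648.6 kN·m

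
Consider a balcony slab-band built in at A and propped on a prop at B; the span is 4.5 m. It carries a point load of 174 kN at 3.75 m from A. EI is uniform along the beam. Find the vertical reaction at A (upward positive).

R_A = 43.1 kN

Release the roller at B. Primary structure: cantilever fixed at A.
Primary-structure tip deflection at B by superposition:
  point load 174 at a = 3.75: Pa²(3L − a)/(6EI) = 3976/EI
Flexibility coefficient — unit upward force at B: δ_{BB} = L³/(3EI) = 30.38/EI.
The prop prevents deflection at B: R_B = δ_0/δ_{BB} = 3976/30.38 = 130.9 kN.
Vertical equilibrium: R_A = ΣP − R_B = 174 − 130.9 = 43.1 kN.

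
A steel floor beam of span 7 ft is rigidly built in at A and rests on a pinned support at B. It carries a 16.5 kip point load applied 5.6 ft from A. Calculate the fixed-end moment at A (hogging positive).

Release the roller at B. Primary structure: cantilever fixed at A.
Deflection at B on the released cantilever, summing each load's contribution:
  point load 16.5 at a = 5.6: Pa²(3L − a)/(6EI) = 1328/EI
Flexibility coefficient — unit upward force at B: δ_{BB} = L³/(3EI) = 114.3/EI.
Compatibility at B: δ_0 − R_B·δ_{BB} = 0, so R_B = 1328/114.3 = 11.62 kip.
Moment equilibrium about A: M_A = Σ(load moments about A) − R_B·L = 92.4 − 11.62×7 = 11.09 kip·ft.

M_A = 11.09 kip·ft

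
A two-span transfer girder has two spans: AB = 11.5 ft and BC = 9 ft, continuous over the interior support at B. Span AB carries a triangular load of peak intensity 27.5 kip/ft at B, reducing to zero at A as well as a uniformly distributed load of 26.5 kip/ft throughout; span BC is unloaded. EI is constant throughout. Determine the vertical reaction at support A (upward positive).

Take M_B as the redundant. Released structure: two simple spans AB and BC with a hinge at B.
Rotations at B on the released spans (each span's end-slope, ×1/EI):
  span AB: triangular load, peak 27.5: w₀L³/(45EI) = 929.4/EI
  span AB: UDL 26.5: wL³/(24EI) = 1679/EI
  relative rotation θ_0 = (2609 + 0)/EI = 2609/EI
A unit hogging moment at B produces rotation L₁/(3EI) + L₂/(3EI) = 6.833/EI.
Compatibility: M_B·(L₁+L₂)/(3EI) = θ_0, giving M_B = 381.8 kip·ft (hogging).
Span AB, ΣM about A with M_B applied at B: R_B^{AB}·11.5 = 2965 + 381.8, so R_B^{AB} = 291 kip and R_A = 462.9 − 291 = 171.9 kip.

R_A = 171.9 kip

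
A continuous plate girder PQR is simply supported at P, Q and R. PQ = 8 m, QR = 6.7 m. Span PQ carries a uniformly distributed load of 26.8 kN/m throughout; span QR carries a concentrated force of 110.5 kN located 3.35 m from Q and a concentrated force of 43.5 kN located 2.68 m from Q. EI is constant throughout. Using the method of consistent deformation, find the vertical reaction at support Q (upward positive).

R_Q = 244.9 kN

Insert a hinge at Q; M_Q is the redundant, and each span becomes simply supported.
Discontinuity in slope at Q on the released structure — sum the simple-span end rotations:
  span PQ: UDL 26.8: wL³/(24EI) = 571.7/EI
  span QR: point load 110.5 at a = 3.35: Pab(L + b)/(6LEI) = 310/EI
  span QR: point load 43.5 at a = 2.68: Pab(L + b)/(6LEI) = 125/EI
  relative rotation θ_0 = (571.7 + 435)/EI = 1007/EI
A unit hogging moment at Q produces rotation L₁/(3EI) + L₂/(3EI) = 4.9/EI.
Compatibility: M_Q·(L₁+L₂)/(3EI) = θ_0, giving M_Q = 205.5 kN·m (hogging).
Span PQ, ΣM about P with M_Q applied at Q: R_Q^{PQ}·8 = 857.6 + 205.5, so R_Q^{PQ} = 132.9 kN and R_P = 214.4 − 132.9 = 81.52 kN.
Span QR, ΣM about R: R_Q^{QR}·6.7 = 545 + 205.5, so R_Q^{QR} = 112 kN and R_R = 154 − 112 = 41.99 kN.
R_Q = 132.9 + 112 = 244.9 kN.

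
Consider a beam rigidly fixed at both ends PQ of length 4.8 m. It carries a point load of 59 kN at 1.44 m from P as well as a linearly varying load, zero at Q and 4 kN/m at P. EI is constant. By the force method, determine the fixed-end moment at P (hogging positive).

Take the two fixed-end moments M_P, M_Q as redundants; the released structure is the simple span PQ.
Simple-span end rotations at P and Q under the given loads:
  at P: point load 59 at a = 1.44: Pab(L + b)/(6LEI) = 80.88/EI
  at Q: point load 59 at a = 1.44: Pab(L + a)/(6LEI) = 61.85/EI
  at P: triangular load, peak 4: w₀L³/(45EI) = 9.83/EI
  at Q: triangular load, peak 4: 7w₀L³/(360EI) = 8.602/EI
  θ_P0 = 90.71/EI,  θ_Q0 = 70.45/EI
Flexibility coefficients: a unit moment at one end gives L/(3EI) there and L/(6EI) at the far end, so f₁₁ = f₂₂ = 1.6/EI and f₁₂ = f₂₁ = 0.8/EI.
Compatibility — zero rotation at each built-in end:
  1.6 M_P + 0.8 M_Q = 90.71
  0.8 M_P + 1.6 M_Q = 70.45
Solving the pair gives M_P = 46.24 kN·m and M_Q = 20.91 kN·m (hogging).

M_P = 46.24 kN·m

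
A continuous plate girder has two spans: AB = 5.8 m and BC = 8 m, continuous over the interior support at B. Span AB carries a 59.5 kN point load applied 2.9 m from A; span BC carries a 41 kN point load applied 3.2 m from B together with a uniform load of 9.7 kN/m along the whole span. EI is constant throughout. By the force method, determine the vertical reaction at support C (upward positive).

Insert a hinge at B; M_B is the redundant, and each span becomes simply supported.
End slopes at the hinge B, treating each span as simply supported:
  span AB: point load 59.5 at a = 2.9: Pab(L + a)/(6LEI) = 125.1/EI
  span BC: point load 41 at a = 3.2: Pab(L + b)/(6LEI) = 167.9/EI
  span BC: UDL 9.7: wL³/(24EI) = 206.9/EI
  relative rotation θ_0 = (125.1 + 374.9)/EI = 500/EI
A unit hogging moment at B produces rotation L₁/(3EI) + L₂/(3EI) = 4.6/EI.
Compatibility: M_B·(L₁+L₂)/(3EI) = θ_0, giving M_B = 108.7 kN·m (hogging).
Span BC, ΣM about C: R_B^{BC}·8 = 507.2 + 108.7, so R_B^{BC} = 76.99 kN and R_C = 118.6 − 76.99 = 41.61 kN.

R_C = 41.61 kN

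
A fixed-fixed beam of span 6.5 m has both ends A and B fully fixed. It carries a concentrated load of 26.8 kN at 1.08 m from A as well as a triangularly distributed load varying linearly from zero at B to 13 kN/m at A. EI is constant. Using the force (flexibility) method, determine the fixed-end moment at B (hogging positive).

Take the two fixed-end moments M_A, M_B as redundants; the released structure is the simple span AB.
On the primary (simply-supported) span, the end slopes from the loading are:
  at A: point load 26.8 at a = 1.08: Pab(L + b)/(6LEI) = 47.95/EI
  at B: point load 26.8 at a = 1.08: Pab(L + a)/(6LEI) = 30.49/EI
  at A: triangular load, peak 13: w₀L³/(45EI) = 79.34/EI
  at B: triangular load, peak 13: 7w₀L³/(360EI) = 69.42/EI
  θ_A0 = 127.3/EI,  θ_B0 = 99.91/EI
Flexibility coefficients: a unit moment at one end gives L/(3EI) there and L/(6EI) at the far end, so f₁₁ = f₂₂ = 2.167/EI and f₁₂ = f₂₁ = 1.083/EI.
Compatibility — zero rotation at each built-in end:
  2.167 M_A + 1.083 M_B = 127.3
  1.083 M_A + 2.167 M_B = 99.91
Solving the pair gives M_A = 47.59 kN·m and M_B = 22.32 kN·m (hogging).

M_B = 22.32 kN·m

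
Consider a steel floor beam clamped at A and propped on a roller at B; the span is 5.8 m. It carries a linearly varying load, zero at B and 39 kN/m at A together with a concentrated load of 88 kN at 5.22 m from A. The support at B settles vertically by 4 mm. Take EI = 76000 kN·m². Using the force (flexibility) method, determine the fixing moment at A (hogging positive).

Release the roller at B. Primary structure: cantilever fixed at A.
Free-end deflection of the primary structure under the applied loading (downward +):
  triangular load, peak 39 at the fixed end: w₀L⁴/(30EI) = 1471/EI
  point load 88 at a = 5.22: Pa²(3L − a)/(6EI) = 4868/EI
  δ_0 = 6339/EI
Tip deflection under a unit load at B: L³/(3EI) = 65.04/EI.
With EI = 76000 kN·m²: δ_0 = 0.083405 m and δ_{BB} = 0.000856 m/kN.
Compatibility — the beam at B must follow the support down by 0.004 m: δ_0 − R_B·δ_{BB} = 0.004, so R_B = (0.083405 − 0.004)/0.000856 = 92.79 kN.
Moment equilibrium about A: M_A = Σ(load moments about A) − R_B·L = 678 − 92.79×5.8 = 139.8 kN·m.

M_A = 139.8 kN·m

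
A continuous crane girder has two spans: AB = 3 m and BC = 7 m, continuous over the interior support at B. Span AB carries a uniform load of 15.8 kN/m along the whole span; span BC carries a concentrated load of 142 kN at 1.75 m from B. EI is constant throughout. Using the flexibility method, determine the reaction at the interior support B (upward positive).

R_B = 187.1 kN

Take M_B as the redundant. Released structure: two simple spans AB and BC with a hinge at B.
End slopes at the hinge B, treating each span as simply supported:
  span AB: UDL 15.8: wL³/(24EI) = 17.77/EI
  span BC: point load 142 at a = 1.75: Pab(L + b)/(6LEI) = 380.5/EI
  relative rotation θ_0 = (17.77 + 380.5)/EI = 398.3/EI
A unit hogging moment at B produces rotation L₁/(3EI) + L₂/(3EI) = 3.333/EI.
Compatibility: M_B·(L₁+L₂)/(3EI) = θ_0, giving M_B = 119.5 kN·m (hogging).
Span AB, ΣM about A with M_B applied at B: R_B^{AB}·3 = 71.1 + 119.5, so R_B^{AB} = 63.53 kN and R_A = 47.4 − 63.53 = -16.13 kN.
Span BC, ΣM about C: R_B^{BC}·7 = 745.5 + 119.5, so R_B^{BC} = 123.6 kN and R_C = 142 − 123.6 = 18.43 kN.
R_B = 63.53 + 123.6 = 187.1 kN.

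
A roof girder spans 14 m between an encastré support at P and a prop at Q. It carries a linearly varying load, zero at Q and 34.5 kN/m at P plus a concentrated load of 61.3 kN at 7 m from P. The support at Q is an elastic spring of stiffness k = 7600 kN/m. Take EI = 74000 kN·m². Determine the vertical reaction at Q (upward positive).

Release the roller at Q. Primary structure: cantilever fixed at P.
Free-end deflection of the primary structure under the applied loading (downward +):
  triangular load, peak 34.5 at the fixed end: w₀L⁴/(30EI) = 44178/EI
  point load 61.3 at a = 7: Pa²(3L − a)/(6EI) = 17522/EI
  δ_0 = 61700/EI
Flexibility coefficient — unit upward force at Q: δ_{QQ} = L³/(3EI) = 914.7/EI.
With EI = 74000 kN·m²: δ_0 = 0.83378 m and δ_{QQ} = 0.01236 m/kN.
Compatibility — the spring shortens by R_Q/k under the reaction it provides: δ_0 − R_Q·δ_{QQ} = R_Q/k. With 1/k = 0.000132 m/kN, R_Q = δ_0 / (δ_{QQ} + 1/k) = 0.83378 / (0.01236 + 0.000132) = 66.75 kN.

R_Q = 66.75 kN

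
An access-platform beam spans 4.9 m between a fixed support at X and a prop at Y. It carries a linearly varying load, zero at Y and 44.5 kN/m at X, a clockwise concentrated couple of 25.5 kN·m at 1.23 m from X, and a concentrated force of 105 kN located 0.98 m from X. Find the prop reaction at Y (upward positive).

Release the roller at Y. Primary structure: cantilever fixed at X.
Free-end deflection of the primary structure under the applied loading (downward +):
  triangular load, peak 44.5 at the fixed end: w₀L⁴/(30EI) = 855.1/EI
  clockwise couple 25.5 at a = 1.23: M₀a(2L − a)/(2EI) = 134.4/EI
  point load 105 at a = 0.98: Pa²(3L − a)/(6EI) = 230.6/EI
  δ_0 = 1220/EI
Flexibility coefficient — unit upward force at Y: δ_{YY} = L³/(3EI) = 39.22/EI.
Compatibility at Y: δ_0 − R_Y·δ_{YY} = 0, so R_Y = 1220/39.22 = 31.11 kN.

R_Y = 31.11 kN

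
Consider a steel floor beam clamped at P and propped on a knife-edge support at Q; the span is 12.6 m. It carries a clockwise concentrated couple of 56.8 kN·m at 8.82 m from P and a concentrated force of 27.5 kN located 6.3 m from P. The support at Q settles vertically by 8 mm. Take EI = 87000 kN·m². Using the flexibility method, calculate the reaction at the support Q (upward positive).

R_Q = 13.7 kN

Remove the prop at Q; the released (primary) structure is a cantilever built in at P.
Free-end deflection of the primary structure under the applied loading (downward +):
  clockwise couple 56.8 at a = 8.82: M₀a(2L − a)/(2EI) = 4103/EI
  point load 27.5 at a = 6.3: Pa²(3L − a)/(6EI) = 5730/EI
  δ_0 = 9833/EI
Tip deflection under a unit load at Q: L³/(3EI) = 666.8/EI.
With EI = 87000 kN·m²: δ_0 = 0.11303 m and δ_{QQ} = 0.007664 m/kN.
Compatibility — the beam at Q must follow the support down by 0.008 m: δ_0 − R_Q·δ_{QQ} = 0.008, so R_Q = (0.11303 − 0.008)/0.007664 = 13.7 kN.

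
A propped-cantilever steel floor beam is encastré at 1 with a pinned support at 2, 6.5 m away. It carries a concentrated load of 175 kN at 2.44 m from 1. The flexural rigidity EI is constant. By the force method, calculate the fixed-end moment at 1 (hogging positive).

Release the roller at 2. Primary structure: cantilever fixed at 1.
Free-end deflection of the primary structure under the applied loading (downward +):
  point load 175 at a = 2.44: Pa²(3L − a)/(6EI) = 2962/EI
Flexibility coefficient — unit upward force at 2: δ_{22} = L³/(3EI) = 91.54/EI.
The prop prevents deflection at 2: R_2 = δ_0/δ_{22} = 2962/91.54 = 32.36 kN.
Moment equilibrium about 1: M_1 = Σ(load moments about 1) − R_2·L = 427 − 32.36×6.5 = 216.7 kN·m.

M_1 = 216.7 kN·m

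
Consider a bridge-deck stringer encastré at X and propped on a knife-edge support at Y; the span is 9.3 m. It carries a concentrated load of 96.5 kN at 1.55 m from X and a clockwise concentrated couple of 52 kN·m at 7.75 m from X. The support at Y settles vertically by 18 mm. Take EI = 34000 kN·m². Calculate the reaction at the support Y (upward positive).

Remove the prop at Y; the released (primary) structure is a cantilever built in at X.
Downward deflection at the released point Y due to the loads:
  point load 96.5 at a = 1.55: Pa²(3L − a)/(6EI) = 1018/EI
  clockwise couple 52 at a = 7.75: M₀a(2L − a)/(2EI) = 2186/EI
  δ_0 = 3204/EI
Tip deflection under a unit load at Y: L³/(3EI) = 268.1/EI.
With EI = 34000 kN·m²: δ_0 = 0.094248 m and δ_{YY} = 0.007886 m/kN.
Compatibility — the beam at Y must follow the support down by 0.018 m: δ_0 − R_Y·δ_{YY} = 0.018, so R_Y = (0.094248 − 0.018)/0.007886 = 9.669 kN.

R_Y = 9.669 kN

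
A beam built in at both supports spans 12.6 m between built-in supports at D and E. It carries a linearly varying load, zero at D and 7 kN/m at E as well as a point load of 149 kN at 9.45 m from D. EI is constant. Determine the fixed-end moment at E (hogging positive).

Take the two fixed-end moments M_D, M_E as redundants; the released structure is the simple span DE.
On the primary (simply-supported) span, the end slopes from the loading are:
  at D: triangular load, peak 7: 7w₀L³/(360EI) = 272.3/EI
  at E: triangular load, peak 7: w₀L³/(45EI) = 311.2/EI
  at D: point load 149 at a = 9.45: Pab(L + b)/(6LEI) = 924/EI
  at E: point load 149 at a = 9.45: Pab(L + a)/(6LEI) = 1294/EI
  θ_D0 = 1196/EI,  θ_E0 = 1605/EI
Flexibility coefficients: a unit moment at one end gives L/(3EI) there and L/(6EI) at the far end, so f₁₁ = f₂₂ = 4.2/EI and f₁₂ = f₂₁ = 2.1/EI.
Compatibility — zero rotation at each built-in end:
  4.2 M_D + 2.1 M_E = 1196
  2.1 M_D + 4.2 M_E = 1605
Solving the pair gives M_D = 125 kN·m and M_E = 319.6 kN·m (hogging).

M_E = 319.6 kN·m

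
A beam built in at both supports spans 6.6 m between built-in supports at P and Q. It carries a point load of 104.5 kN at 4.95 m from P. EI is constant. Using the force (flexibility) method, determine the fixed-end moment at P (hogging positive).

M_P = 32.33 kN·m

Release both end moments; the primary structure is a simply-supported span PQ with redundants M_P and M_Q.
End rotations of the released simple span under the applied load (×1/EI):
  at P: point load 104.5 at a = 4.95: Pab(L + b)/(6LEI) = 177.8/EI
  at Q: point load 104.5 at a = 4.95: Pab(L + a)/(6LEI) = 248.9/EI
  θ_P0 = 177.8/EI,  θ_Q0 = 248.9/EI
Flexibility coefficients: a unit moment at one end gives L/(3EI) there and L/(6EI) at the far end, so f₁₁ = f₂₂ = 2.2/EI and f₁₂ = f₂₁ = 1.1/EI.
Compatibility — zero rotation at each built-in end:
  2.2 M_P + 1.1 M_Q = 177.8
  1.1 M_P + 2.2 M_Q = 248.9
Solving the pair gives M_P = 32.33 kN·m and M_Q = 96.99 kN·m (hogging).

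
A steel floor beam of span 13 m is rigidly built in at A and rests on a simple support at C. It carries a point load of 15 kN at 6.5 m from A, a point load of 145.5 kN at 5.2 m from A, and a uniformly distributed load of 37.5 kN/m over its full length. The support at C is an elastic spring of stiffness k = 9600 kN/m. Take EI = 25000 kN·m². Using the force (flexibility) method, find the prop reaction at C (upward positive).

R_C = 217 kN

Remove the prop at C; the released (primary) structure is a cantilever built in at A.
Deflection at C on the released cantilever, summing each load's contribution:
  point load 15 at a = 6.5: Pa²(3L − a)/(6EI) = 3433/EI
  point load 145.5 at a = 5.2: Pa²(3L − a)/(6EI) = 22163/EI
  UDL 37.5: wL⁴/(8EI) = 133880/EI
  δ_0 = 159476/EI
Tip deflection under a unit load at C: L³/(3EI) = 732.3/EI.
With EI = 25000 kN·m²: δ_0 = 6.379 m and δ_{CC} = 0.029293 m/kN.
Compatibility — the spring shortens by R_C/k under the reaction it provides: δ_0 − R_C·δ_{CC} = R_C/k. With 1/k = 0.000104 m/kN, R_C = δ_0 / (δ_{CC} + 1/k) = 6.379 / (0.029293 + 0.000104) = 217 kN.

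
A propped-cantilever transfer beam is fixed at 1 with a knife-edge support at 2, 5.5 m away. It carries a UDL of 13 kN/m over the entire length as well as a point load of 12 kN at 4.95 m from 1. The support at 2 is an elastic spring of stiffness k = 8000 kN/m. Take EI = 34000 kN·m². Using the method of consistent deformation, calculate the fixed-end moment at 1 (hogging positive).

M_1 = 66.92 kN·m

Release the roller at 2. Primary structure: cantilever fixed at 1.
Downward deflection at the released point 2 due to the loads:
  UDL 13: wL⁴/(8EI) = 1487/EI
  point load 12 at a = 4.95: Pa²(3L − a)/(6EI) = 566/EI
  δ_0 = 2053/EI
Flexibility coefficient — unit upward force at 2: δ_{22} = L³/(3EI) = 55.46/EI.
With EI = 34000 kN·m²: δ_0 = 0.060382 m and δ_{22} = 0.001631 m/kN.
Compatibility — the spring shortens by R_2/k under the reaction it provides: δ_0 − R_2·δ_{22} = R_2/k. With 1/k = 0.000125 m/kN, R_2 = δ_0 / (δ_{22} + 1/k) = 0.060382 / (0.001631 + 0.000125) = 34.38 kN.
Moment equilibrium about 1: M_1 = Σ(load moments about 1) − R_2·L = 256 − 34.38×5.5 = 66.92 kN·m.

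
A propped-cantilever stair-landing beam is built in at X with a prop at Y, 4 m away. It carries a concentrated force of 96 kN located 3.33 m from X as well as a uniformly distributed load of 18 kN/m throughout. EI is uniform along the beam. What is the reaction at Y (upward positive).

R_Y = 99.11 kN

Remove the prop at Y; the released (primary) structure is a cantilever built in at X.
Downward deflection at the released point Y due to the loads:
  point load 96 at a = 3.33: Pa²(3L − a)/(6EI) = 1538/EI
  UDL 18: wL⁴/(8EI) = 576/EI
  δ_0 = 2114/EI
Flexibility coefficient — unit upward force at Y: δ_{YY} = L³/(3EI) = 21.33/EI.
The prop prevents deflection at Y: R_Y = δ_0/δ_{YY} = 2114/21.33 = 99.11 kN.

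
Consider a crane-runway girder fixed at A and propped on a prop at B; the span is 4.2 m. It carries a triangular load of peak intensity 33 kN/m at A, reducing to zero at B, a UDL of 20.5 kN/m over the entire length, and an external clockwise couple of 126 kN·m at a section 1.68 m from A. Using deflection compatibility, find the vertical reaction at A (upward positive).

Take the reaction at B as the redundant and release it; the primary structure is a cantilever fixed at A.
Free-end deflection of the primary structure under the applied loading (downward +):
  triangular load, peak 33 at the fixed end: w₀L⁴/(30EI) = 342.3/EI
  UDL 20.5: wL⁴/(8EI) = 797.4/EI
  clockwise couple 126 at a = 1.68: M₀a(2L − a)/(2EI) = 711.2/EI
  δ_0 = 1851/EI
Flexibility coefficient — unit upward force at B: δ_{BB} = L³/(3EI) = 24.7/EI.
The prop prevents deflection at B: R_B = δ_0/δ_{BB} = 1851/24.7 = 74.95 kN.
Vertical equilibrium: R_A = ΣP − R_B = 155.4 − 74.95 = 80.45 kN.

R_A = 80.45 kN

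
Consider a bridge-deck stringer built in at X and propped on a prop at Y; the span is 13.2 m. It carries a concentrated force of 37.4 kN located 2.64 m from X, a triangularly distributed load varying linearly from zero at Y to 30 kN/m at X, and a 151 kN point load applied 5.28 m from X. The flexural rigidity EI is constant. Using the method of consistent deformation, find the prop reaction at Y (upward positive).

R_Y = 73.1 kN

Release the roller at Y. Primary structure: cantilever fixed at X.
Deflection at Y on the released cantilever, summing each load's contribution:
  point load 37.4 at a = 2.64: Pa²(3L − a)/(6EI) = 1606/EI
  triangular load, peak 30 at the fixed end: w₀L⁴/(30EI) = 30360/EI
  point load 151 at a = 5.28: Pa²(3L − a)/(6EI) = 24079/EI
  δ_0 = 56044/EI
Tip deflection under a unit load at Y: L³/(3EI) = 766.7/EI.
Compatibility at Y: δ_0 − R_Y·δ_{YY} = 0, so R_Y = 56044/766.7 = 73.1 kN.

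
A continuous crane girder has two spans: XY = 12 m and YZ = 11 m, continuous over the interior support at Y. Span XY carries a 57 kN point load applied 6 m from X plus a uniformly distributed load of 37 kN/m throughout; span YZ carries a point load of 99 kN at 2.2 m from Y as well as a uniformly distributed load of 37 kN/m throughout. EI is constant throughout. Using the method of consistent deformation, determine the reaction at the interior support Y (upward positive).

R_Y = 665.1 kN

Take M_Y as the redundant. Released structure: two simple spans XY and YZ with a hinge at Y.
End slopes at the hinge Y, treating each span as simply supported:
  span XY: point load 57 at a = 6: Pab(L + a)/(6LEI) = 513/EI
  span XY: UDL 37: wL³/(24EI) = 2664/EI
  span YZ: point load 99 at a = 2.2: Pab(L + b)/(6LEI) = 575/EI
  span YZ: UDL 37: wL³/(24EI) = 2052/EI
  relative rotation θ_0 = (3177 + 2627)/EI = 5804/EI
A unit hogging moment at Y produces rotation L₁/(3EI) + L₂/(3EI) = 7.667/EI.
Slope continuity at Y: θ_0 = M_Y·7.667/EI, so M_Y = 5804/7.667 = 757 kN·m (hogging).
Span XY, ΣM about X with M_Y applied at Y: R_Y^{XY}·12 = 3006 + 757, so R_Y^{XY} = 313.6 kN and R_X = 501 − 313.6 = 187.4 kN.
Span YZ, ΣM about Z: R_Y^{YZ}·11 = 3110 + 757, so R_Y^{YZ} = 351.5 kN and R_Z = 506 − 351.5 = 154.5 kN.
R_Y = 313.6 + 351.5 = 665.1 kN.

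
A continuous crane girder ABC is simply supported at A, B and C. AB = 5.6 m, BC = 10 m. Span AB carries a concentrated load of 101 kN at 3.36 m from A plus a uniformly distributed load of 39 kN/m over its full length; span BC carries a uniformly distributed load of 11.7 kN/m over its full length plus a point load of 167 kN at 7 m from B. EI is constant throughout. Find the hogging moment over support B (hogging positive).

Take M_B as the redundant. Released structure: two simple spans AB and BC with a hinge at B.
Rotations at B on the released spans (each span's end-slope, ×1/EI):
  span AB: point load 101 at a = 3.36: Pab(L + a)/(6LEI) = 202.7/EI
  span AB: UDL 39: wL³/(24EI) = 285.4/EI
  span BC: UDL 11.7: wL³/(24EI) = 487.5/EI
  span BC: point load 167 at a = 7: Pab(L + b)/(6LEI) = 759.9/EI
  relative rotation θ_0 = (488.1 + 1247)/EI = 1735/EI
A unit hogging moment at B produces rotation L₁/(3EI) + L₂/(3EI) = 5.2/EI.
Compatibility: M_B·(L₁+L₂)/(3EI) = θ_0, giving M_B = 333.7 kN·m (hogging).

M_B = 333.7 kN·m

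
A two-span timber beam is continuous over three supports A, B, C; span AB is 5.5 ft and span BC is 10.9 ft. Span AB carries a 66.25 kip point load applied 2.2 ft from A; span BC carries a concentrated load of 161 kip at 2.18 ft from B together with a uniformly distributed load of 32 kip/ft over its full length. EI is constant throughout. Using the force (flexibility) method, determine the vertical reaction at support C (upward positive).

Release continuity at B by inserting a hinge; the redundant is the internal moment M_B. The primary structure is two simply-supported spans AB and BC.
Rotations at B on the released spans (each span's end-slope, ×1/EI):
  span AB: point load 66.25 at a = 2.2: Pab(L + a)/(6LEI) = 112.2/EI
  span BC: point load 161 at a = 2.18: Pab(L + b)/(6LEI) = 918.2/EI
  span BC: UDL 32: wL³/(24EI) = 1727/EI
  relative rotation θ_0 = (112.2 + 2645)/EI = 2757/EI
A unit hogging moment at B produces rotation L₁/(3EI) + L₂/(3EI) = 5.467/EI.
Compatibility: M_B·(L₁+L₂)/(3EI) = θ_0, giving M_B = 504.3 kip·ft (hogging).
Span BC, ΣM about C: R_B^{BC}·10.9 = 3305 + 504.3, so R_B^{BC} = 349.5 kip and R_C = 509.8 − 349.5 = 160.3 kip.

R_C = 160.3 kip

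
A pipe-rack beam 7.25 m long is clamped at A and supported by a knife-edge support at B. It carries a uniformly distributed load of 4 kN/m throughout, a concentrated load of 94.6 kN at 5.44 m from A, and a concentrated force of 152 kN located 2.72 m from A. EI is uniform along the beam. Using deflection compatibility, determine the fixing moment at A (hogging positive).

Remove the prop at B; the released (primary) structure is a cantilever built in at A.
Downward deflection at the released point B due to the loads:
  UDL 4: wL⁴/(8EI) = 1381/EI
  point load 94.6 at a = 5.44: Pa²(3L − a)/(6EI) = 7610/EI
  point load 152 at a = 2.72: Pa²(3L − a)/(6EI) = 3567/EI
  δ_0 = 12558/EI
Flexibility coefficient — unit upward force at B: δ_{BB} = L³/(3EI) = 127/EI.
Compatibility at B: δ_0 − R_B·δ_{BB} = 0, so R_B = 12558/127 = 98.86 kN.
Moment equilibrium about A: M_A = Σ(load moments about A) − R_B·L = 1033 − 98.86×7.25 = 316.4 kN·m.

M_A = 316.4 kN·m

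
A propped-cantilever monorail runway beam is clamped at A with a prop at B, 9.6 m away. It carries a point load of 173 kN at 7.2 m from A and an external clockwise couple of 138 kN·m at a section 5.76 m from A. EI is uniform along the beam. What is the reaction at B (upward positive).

Release the roller at B. Primary structure: cantilever fixed at A.
Deflection at B on the released cantilever, summing each load's contribution:
  point load 173 at a = 7.2: Pa²(3L − a)/(6EI) = 32286/EI
  clockwise couple 138 at a = 5.76: M₀a(2L − a)/(2EI) = 5342/EI
  δ_0 = 37628/EI
Tip deflection under a unit load at B: L³/(3EI) = 294.9/EI.
The prop prevents deflection at B: R_B = δ_0/δ_{BB} = 37628/294.9 = 127.6 kN.

R_B = 127.6 kN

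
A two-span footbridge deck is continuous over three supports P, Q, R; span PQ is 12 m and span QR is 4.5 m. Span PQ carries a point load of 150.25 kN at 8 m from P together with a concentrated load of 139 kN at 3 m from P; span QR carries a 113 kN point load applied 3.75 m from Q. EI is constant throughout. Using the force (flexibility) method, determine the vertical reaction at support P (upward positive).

Insert a hinge at Q; M_Q is the redundant, and each span becomes simply supported.
Rotations at Q on the released spans (each span's end-slope, ×1/EI):
  span PQ: point load 150.25 at a = 8: Pab(L + a)/(6LEI) = 1336/EI
  span PQ: point load 139 at a = 3: Pab(L + a)/(6LEI) = 781.9/EI
  span QR: point load 113 at a = 3.75: Pab(L + b)/(6LEI) = 61.8/EI
  relative rotation θ_0 = (2117 + 61.8)/EI = 2179/EI
A unit hogging moment at Q produces rotation L₁/(3EI) + L₂/(3EI) = 5.5/EI.
Compatibility: M_Q·(L₁+L₂)/(3EI) = θ_0, giving M_Q = 396.2 kN·m (hogging).
Span PQ, ΣM about P with M_Q applied at Q: R_Q^{PQ}·12 = 1619 + 396.2, so R_Q^{PQ} = 167.9 kN and R_P = 289.2 − 167.9 = 121.3 kN.

R_P = 121.3 kN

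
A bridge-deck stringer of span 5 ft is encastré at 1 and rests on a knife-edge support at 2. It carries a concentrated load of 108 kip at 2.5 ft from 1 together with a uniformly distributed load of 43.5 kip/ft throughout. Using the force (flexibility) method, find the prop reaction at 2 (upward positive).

Choose R_2 as the redundant. The primary structure is the cantilever fixed at 1.
Downward deflection at the released point 2 due to the loads:
  point load 108 at a = 2.5: Pa²(3L − a)/(6EI) = 1406/EI
  UDL 43.5: wL⁴/(8EI) = 3398/EI
  δ_0 = 4805/EI
Tip deflection under a unit load at 2: L³/(3EI) = 41.67/EI.
The prop prevents deflection at 2: R_2 = δ_0/δ_{22} = 4805/41.67 = 115.3 kip.

R_2 = 115.3 kip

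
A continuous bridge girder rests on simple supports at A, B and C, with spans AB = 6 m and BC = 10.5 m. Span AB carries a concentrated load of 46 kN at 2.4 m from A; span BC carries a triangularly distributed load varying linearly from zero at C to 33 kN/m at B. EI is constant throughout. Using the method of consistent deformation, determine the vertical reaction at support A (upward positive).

R_A = -0.9352 kN

Take M_B as the redundant. Released structure: two simple spans AB and BC with a hinge at B.
End slopes at the hinge B, treating each span as simply supported:
  span AB: point load 46 at a = 2.4: Pab(L + a)/(6LEI) = 92.74/EI
  span BC: triangular load, peak 33: w₀L³/(45EI) = 848.9/EI
  relative rotation θ_0 = (92.74 + 848.9)/EI = 941.7/EI
A unit hogging moment at B produces rotation L₁/(3EI) + L₂/(3EI) = 5.5/EI.
Compatibility: M_B·(L₁+L₂)/(3EI) = θ_0, giving M_B = 171.2 kN·m (hogging).
Span AB, ΣM about A with M_B applied at B: R_B^{AB}·6 = 110.4 + 171.2, so R_B^{AB} = 46.94 kN and R_A = 46 − 46.94 = -0.9352 kN.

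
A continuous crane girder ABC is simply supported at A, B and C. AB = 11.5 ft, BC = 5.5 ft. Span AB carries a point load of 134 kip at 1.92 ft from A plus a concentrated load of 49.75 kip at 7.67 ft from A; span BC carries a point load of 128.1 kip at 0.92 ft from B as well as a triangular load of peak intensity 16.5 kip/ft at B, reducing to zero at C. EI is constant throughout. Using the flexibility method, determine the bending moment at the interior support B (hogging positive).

M_B = 196.1 kip·ft

Release continuity at B by inserting a hinge; the redundant is the internal moment M_B. The primary structure is two simply-supported spans AB and BC.
End slopes at the hinge B, treating each span as simply supported:
  span AB: point load 134 at a = 1.92: Pab(L + a)/(6LEI) = 479.4/EI
  span AB: point load 49.75 at a = 7.67: Pab(L + a)/(6LEI) = 406/EI
  span BC: point load 128.1 at a = 0.92: Pab(L + b)/(6LEI) = 164.9/EI
  span BC: triangular load, peak 16.5: w₀L³/(45EI) = 61/EI
  relative rotation θ_0 = (885.4 + 225.9)/EI = 1111/EI
A unit hogging moment at B produces rotation L₁/(3EI) + L₂/(3EI) = 5.667/EI.
Slope continuity at B: θ_0 = M_B·5.667/EI, so M_B = 1111/5.667 = 196.1 kip·ft (hogging).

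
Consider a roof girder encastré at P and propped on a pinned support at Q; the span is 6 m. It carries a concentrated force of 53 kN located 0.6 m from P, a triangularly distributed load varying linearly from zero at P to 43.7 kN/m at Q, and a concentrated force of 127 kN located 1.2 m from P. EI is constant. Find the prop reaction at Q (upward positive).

R_Q = 79.99 kN

Take the reaction at Q as the redundant and release it; the primary structure is a cantilever fixed at P.
Free-end deflection of the primary structure under the applied loading (downward +):
  point load 53 at a = 0.6: Pa²(3L − a)/(6EI) = 55.33/EI
  triangular load, peak 43.7 at the free end: 11w₀L⁴/(120EI) = 5192/EI
  point load 127 at a = 1.2: Pa²(3L − a)/(6EI) = 512.1/EI
  δ_0 = 5759/EI
Tip deflection under a unit load at Q: L³/(3EI) = 72/EI.
Compatibility at Q: δ_0 − R_Q·δ_{QQ} = 0, so R_Q = 5759/72 = 79.99 kN.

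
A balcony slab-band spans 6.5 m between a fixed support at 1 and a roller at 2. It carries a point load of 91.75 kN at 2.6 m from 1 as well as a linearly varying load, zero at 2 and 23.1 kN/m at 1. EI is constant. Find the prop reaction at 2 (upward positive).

R_2 = 34.1 kN

Release the roller at 2. Primary structure: cantilever fixed at 1.
Primary-structure tip deflection at 2 by superposition:
  point load 91.75 at a = 2.6: Pa²(3L − a)/(6EI) = 1747/EI
  triangular load, peak 23.1 at the fixed end: w₀L⁴/(30EI) = 1374/EI
  δ_0 = 3121/EI
Tip deflection under a unit load at 2: L³/(3EI) = 91.54/EI.
The prop prevents deflection at 2: R_2 = δ_0/δ_{22} = 3121/91.54 = 34.1 kN.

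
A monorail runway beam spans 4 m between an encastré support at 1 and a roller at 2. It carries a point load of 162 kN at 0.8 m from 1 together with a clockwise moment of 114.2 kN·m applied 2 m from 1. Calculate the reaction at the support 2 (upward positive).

Remove the prop at 2; the released (primary) structure is a cantilever built in at 1.
Deflection at 2 on the released cantilever, summing each load's contribution:
  point load 162 at a = 0.8: Pa²(3L − a)/(6EI) = 193.5/EI
  clockwise couple 114.2 at a = 2: M₀a(2L − a)/(2EI) = 685.2/EI
  δ_0 = 878.7/EI
Tip deflection under a unit load at 2: L³/(3EI) = 21.33/EI.
Compatibility at 2: δ_0 − R_2·δ_{22} = 0, so R_2 = 878.7/21.33 = 41.19 kN.

R_2 = 41.19 kN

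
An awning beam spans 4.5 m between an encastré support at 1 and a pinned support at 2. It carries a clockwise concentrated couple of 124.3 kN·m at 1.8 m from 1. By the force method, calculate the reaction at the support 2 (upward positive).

Take the reaction at 2 as the redundant and release it; the primary structure is a cantilever fixed at 1.
Deflection at 2 on the released cantilever, summing each load's contribution:
  clockwise couple 124.3 at a = 1.8: M₀a(2L − a)/(2EI) = 805.5/EI
Flexibility coefficient — unit upward force at 2: δ_{22} = L³/(3EI) = 30.38/EI.
The prop prevents deflection at 2: R_2 = δ_0/δ_{22} = 805.5/30.38 = 26.52 kN.

R_2 = 26.52 kN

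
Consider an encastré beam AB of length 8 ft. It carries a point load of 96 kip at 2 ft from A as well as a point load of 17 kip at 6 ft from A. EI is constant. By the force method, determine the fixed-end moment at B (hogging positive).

Release both end moments; the primary structure is a simply-supported span AB with redundants M_A and M_B.
Simple-span end rotations at A and B under the given loads:
  at A: point load 96 at a = 2: Pab(L + b)/(6LEI) = 336/EI
  at B: point load 96 at a = 2: Pab(L + a)/(6LEI) = 240/EI
  at A: point load 17 at a = 6: Pab(L + b)/(6LEI) = 42.5/EI
  at B: point load 17 at a = 6: Pab(L + a)/(6LEI) = 59.5/EI
  θ_A0 = 378.5/EI,  θ_B0 = 299.5/EI
Flexibility coefficients: a unit moment at one end gives L/(3EI) there and L/(6EI) at the far end, so f₁₁ = f₂₂ = 2.667/EI and f₁₂ = f₂₁ = 1.333/EI.
Compatibility — zero rotation at each built-in end:
  2.667 M_A + 1.333 M_B = 378.5
  1.333 M_A + 2.667 M_B = 299.5
Solving the pair gives M_A = 114.4 kip·ft and M_B = 55.12 kip·ft (hogging).

M_B = 55.12 kip·ft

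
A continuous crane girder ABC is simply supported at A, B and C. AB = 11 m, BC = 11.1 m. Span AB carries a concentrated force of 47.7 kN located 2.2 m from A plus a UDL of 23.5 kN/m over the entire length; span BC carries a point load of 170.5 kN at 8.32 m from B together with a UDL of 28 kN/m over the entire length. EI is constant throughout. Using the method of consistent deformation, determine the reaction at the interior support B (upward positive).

R_B = 432.8 kN

Release continuity at B by inserting a hinge; the redundant is the internal moment M_B. The primary structure is two simply-supported spans AB and BC.
Rotations at B on the released spans (each span's end-slope, ×1/EI):
  span AB: point load 47.7 at a = 2.2: Pab(L + a)/(6LEI) = 184.7/EI
  span AB: UDL 23.5: wL³/(24EI) = 1303/EI
  span BC: point load 170.5 at a = 8.32: Pab(L + b)/(6LEI) = 821.9/EI
  span BC: UDL 28: wL³/(24EI) = 1596/EI
  relative rotation θ_0 = (1488 + 2417)/EI = 3905/EI
A unit hogging moment at B produces rotation L₁/(3EI) + L₂/(3EI) = 7.367/EI.
Compatibility: M_B·(L₁+L₂)/(3EI) = θ_0, giving M_B = 530.1 kN·m (hogging).
Span AB, ΣM about A with M_B applied at B: R_B^{AB}·11 = 1527 + 530.1, so R_B^{AB} = 187 kN and R_A = 306.2 − 187 = 119.2 kN.
Span BC, ΣM about C: R_B^{BC}·11.1 = 2199 + 530.1, so R_B^{BC} = 245.9 kN and R_C = 481.3 − 245.9 = 235.4 kN.
R_B = 187 + 245.9 = 432.8 kN.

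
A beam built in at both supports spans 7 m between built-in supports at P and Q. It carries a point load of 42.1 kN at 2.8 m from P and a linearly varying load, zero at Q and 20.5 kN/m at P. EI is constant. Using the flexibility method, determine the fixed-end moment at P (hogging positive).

M_P = 92.66 kN·m

Take the two fixed-end moments M_P, M_Q as redundants; the released structure is the simple span PQ.
Simple-span end rotations at P and Q under the given loads:
  at P: point load 42.1 at a = 2.8: Pab(L + b)/(6LEI) = 132/EI
  at Q: point load 42.1 at a = 2.8: Pab(L + a)/(6LEI) = 115.5/EI
  at P: triangular load, peak 20.5: w₀L³/(45EI) = 156.3/EI
  at Q: triangular load, peak 20.5: 7w₀L³/(360EI) = 136.7/EI
  θ_P0 = 288.3/EI,  θ_Q0 = 252.2/EI
Flexibility coefficients: a unit moment at one end gives L/(3EI) there and L/(6EI) at the far end, so f₁₁ = f₂₂ = 2.333/EI and f₁₂ = f₂₁ = 1.167/EI.
Compatibility — zero rotation at each built-in end:
  2.333 M_P + 1.167 M_Q = 288.3
  1.167 M_P + 2.333 M_Q = 252.2
Solving the pair gives M_P = 92.66 kN·m and M_Q = 61.77 kN·m (hogging).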